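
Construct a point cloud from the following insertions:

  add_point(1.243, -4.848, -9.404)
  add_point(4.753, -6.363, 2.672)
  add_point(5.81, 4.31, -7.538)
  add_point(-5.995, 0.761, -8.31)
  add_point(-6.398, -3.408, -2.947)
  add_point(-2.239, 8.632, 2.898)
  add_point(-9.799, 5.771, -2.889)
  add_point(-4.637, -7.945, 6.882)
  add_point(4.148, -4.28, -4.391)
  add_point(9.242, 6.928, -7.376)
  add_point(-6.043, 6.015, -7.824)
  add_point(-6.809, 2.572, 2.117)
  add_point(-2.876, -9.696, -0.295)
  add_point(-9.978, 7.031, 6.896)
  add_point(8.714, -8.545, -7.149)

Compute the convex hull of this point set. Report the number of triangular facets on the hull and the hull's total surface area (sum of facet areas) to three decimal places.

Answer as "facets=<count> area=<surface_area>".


facets=20 area=1068.980

Hull vertices (12/15): indices [0, 1, 3, 4, 5, 6, 7, 9, 10, 12, 13, 14].

Facet areas (half cross-product norm):
  f1: (p10, p0, p9) → 87.4445
  f2: (p5, p1, p13) → 71.6142
  f3: (p5, p1, p9) → 116.2839
  f4: (p5, p10, p9) → 83.2337
  f5: (p5, p6, p13) → 39.2299
  f6: (p5, p6, p10) → 30.8493
  f7: (p7, p1, p13) → 81.7018
  f8: (p7, p6, p13) → 77.8079
  f9: (p14, p0, p9) → 61.2088
  f10: (p14, p1, p9) → 82.4014
  f11: (p14, p0, p12) → 47.8170
  f12: (p14, p7, p12) → 38.6187
  f13: (p14, p7, p1) → 41.9341
  f14: (p3, p0, p12) → 50.8428
  f15: (p3, p10, p0) → 19.0191
  f16: (p3, p6, p10) → 16.3621
  f17: (p4, p7, p12) → 29.1472
  f18: (p4, p7, p6) → 48.2496
  f19: (p4, p3, p12) → 17.3817
  f20: (p4, p3, p6) → 27.8326
Σ area = 1068.980

Check V−E+F: 12 − 30 + 20 = 2.


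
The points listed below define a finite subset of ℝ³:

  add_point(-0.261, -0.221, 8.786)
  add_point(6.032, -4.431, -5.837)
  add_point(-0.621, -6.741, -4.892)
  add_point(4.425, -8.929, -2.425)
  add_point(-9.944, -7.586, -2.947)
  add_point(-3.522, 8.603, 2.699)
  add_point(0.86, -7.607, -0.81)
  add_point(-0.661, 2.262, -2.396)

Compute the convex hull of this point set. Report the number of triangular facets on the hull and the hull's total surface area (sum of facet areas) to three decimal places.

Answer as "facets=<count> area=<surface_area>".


facets=12 area=516.240

Points on the hull: [0, 1, 2, 3, 4, 5, 6, 7] (8 of 8).

Per-facet area ½‖(b−a)×(c−a)‖:
  f1: (p0, p5, p4) → 92.7640
  f2: (p0, p5, p1) → 90.9139
  f3: (p3, p0, p1) → 43.7502
  f4: (p7, p1, p4) → 68.1483
  f5: (p7, p5, p4) → 55.0988
  f6: (p7, p5, p1) → 17.9004
  f7: (p2, p1, p4) → 8.4257
  f8: (p2, p3, p4) → 20.5532
  f9: (p2, p3, p1) → 16.9482
  f10: (p6, p0, p4) → 66.8404
  f11: (p6, p3, p4) → 14.4775
  f12: (p6, p3, p0) → 20.4192
Σ area = 516.240

Euler characteristic 8−18+12 = 2 ✓


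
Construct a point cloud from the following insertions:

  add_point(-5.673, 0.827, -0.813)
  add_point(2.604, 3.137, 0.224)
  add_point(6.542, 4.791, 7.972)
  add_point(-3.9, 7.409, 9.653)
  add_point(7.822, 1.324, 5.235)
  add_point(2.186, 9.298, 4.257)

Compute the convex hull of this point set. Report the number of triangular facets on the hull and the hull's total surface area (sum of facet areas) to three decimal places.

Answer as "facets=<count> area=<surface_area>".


facets=8 area=279.158

Points on the hull: [0, 1, 2, 3, 4, 5] (6 of 6).

Triangle areas on the boundary:
  f1: (p3, p4, p0) → 80.5696
  f2: (p3, p5, p0) → 49.4258
  f3: (p2, p5, p4) → 15.8199
  f4: (p2, p3, p4) → 21.0917
  f5: (p2, p3, p5) → 30.4032
  f6: (p1, p4, p0) → 23.5264
  f7: (p1, p5, p0) → 31.0317
  f8: (p1, p5, p4) → 27.2893
Σ area = 279.158

Check V−E+F: 6 − 12 + 8 = 2.


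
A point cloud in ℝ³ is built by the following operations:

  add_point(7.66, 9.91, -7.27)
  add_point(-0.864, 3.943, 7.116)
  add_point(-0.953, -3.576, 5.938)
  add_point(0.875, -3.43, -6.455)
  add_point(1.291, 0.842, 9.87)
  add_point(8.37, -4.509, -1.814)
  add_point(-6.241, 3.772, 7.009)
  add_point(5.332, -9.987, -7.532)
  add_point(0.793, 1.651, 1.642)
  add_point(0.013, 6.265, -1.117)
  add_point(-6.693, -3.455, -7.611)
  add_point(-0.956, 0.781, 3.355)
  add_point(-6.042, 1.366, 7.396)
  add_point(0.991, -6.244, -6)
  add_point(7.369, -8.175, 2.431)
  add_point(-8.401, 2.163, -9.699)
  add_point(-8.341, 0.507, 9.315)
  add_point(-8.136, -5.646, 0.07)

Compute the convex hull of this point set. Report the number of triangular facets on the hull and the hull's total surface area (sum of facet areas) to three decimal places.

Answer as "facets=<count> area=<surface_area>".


facets=18 area=1078.080

Extreme-point indices: [0, 1, 4, 5, 6, 7, 10, 14, 15, 16, 17] — 11 of 18 on the boundary.

Area of each hull facet:
  f1: (p7, p0, p15) → 152.5341
  f2: (p7, p0, p5) → 61.3407
  f3: (p1, p4, p0) → 36.4197
  f4: (p10, p17, p15) → 21.7304
  f5: (p10, p7, p15) → 31.5385
  f6: (p10, p7, p17) → 55.5243
  f7: (p14, p7, p17) → 78.0613
  f8: (p14, p7, p5) → 24.1545
  f9: (p14, p0, p5) → 22.6941
  f10: (p14, p4, p0) → 127.6518
  f11: (p16, p14, p4) → 58.1726
  f12: (p16, p14, p17) → 88.2133
  f13: (p16, p17, p15) → 66.1889
  f14: (p6, p1, p4) → 11.2205
  f15: (p6, p16, p4) → 19.3547
  f16: (p6, p1, p0) → 42.0509
  f17: (p6, p16, p15) → 35.4026
  f18: (p6, p0, p15) → 145.8272
Σ area = 1078.080

Check V−E+F: 11 − 27 + 18 = 2.


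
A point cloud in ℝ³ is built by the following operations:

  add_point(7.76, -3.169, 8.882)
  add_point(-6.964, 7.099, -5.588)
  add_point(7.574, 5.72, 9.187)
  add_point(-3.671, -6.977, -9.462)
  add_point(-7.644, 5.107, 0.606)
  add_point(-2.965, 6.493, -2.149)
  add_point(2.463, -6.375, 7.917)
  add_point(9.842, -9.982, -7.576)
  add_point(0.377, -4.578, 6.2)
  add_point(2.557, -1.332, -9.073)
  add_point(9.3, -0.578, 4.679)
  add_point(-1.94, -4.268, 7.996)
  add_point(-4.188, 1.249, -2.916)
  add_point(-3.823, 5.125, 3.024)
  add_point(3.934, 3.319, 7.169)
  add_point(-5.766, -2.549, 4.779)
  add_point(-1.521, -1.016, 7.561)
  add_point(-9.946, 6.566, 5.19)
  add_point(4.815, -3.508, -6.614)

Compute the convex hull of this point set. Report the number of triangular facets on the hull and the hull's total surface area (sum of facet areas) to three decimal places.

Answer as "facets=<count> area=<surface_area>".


facets=20 area=1099.266

Hull vertices (12/19): indices [0, 1, 2, 3, 5, 6, 7, 9, 10, 11, 15, 17].

Facet areas (half cross-product norm):
  f1: (p1, p2, p17) → 100.6105
  f2: (p3, p1, p17) → 80.8277
  f3: (p3, p6, p7) → 115.5467
  f4: (p9, p2, p7) → 115.2491
  f5: (p9, p3, p7) → 47.9739
  f6: (p9, p3, p1) → 55.2365
  f7: (p0, p6, p7) → 54.5815
  f8: (p15, p3, p17) → 70.3966
  f9: (p5, p1, p2) → 5.2727
  f10: (p5, p9, p2) → 91.2973
  f11: (p5, p9, p1) → 31.3349
  f12: (p10, p2, p7) → 20.7640
  f13: (p10, p0, p7) → 37.4442
  f14: (p10, p0, p2) → 20.3494
  f15: (p11, p3, p6) → 43.3290
  f16: (p11, p15, p3) → 36.8313
  f17: (p11, p0, p6) → 12.8828
  f18: (p11, p15, p17) → 21.7601
  f19: (p11, p0, p2) → 43.4061
  f20: (p11, p2, p17) → 94.1712
Σ area = 1099.266

Euler: V−E+F = 12−30+20 = 2.


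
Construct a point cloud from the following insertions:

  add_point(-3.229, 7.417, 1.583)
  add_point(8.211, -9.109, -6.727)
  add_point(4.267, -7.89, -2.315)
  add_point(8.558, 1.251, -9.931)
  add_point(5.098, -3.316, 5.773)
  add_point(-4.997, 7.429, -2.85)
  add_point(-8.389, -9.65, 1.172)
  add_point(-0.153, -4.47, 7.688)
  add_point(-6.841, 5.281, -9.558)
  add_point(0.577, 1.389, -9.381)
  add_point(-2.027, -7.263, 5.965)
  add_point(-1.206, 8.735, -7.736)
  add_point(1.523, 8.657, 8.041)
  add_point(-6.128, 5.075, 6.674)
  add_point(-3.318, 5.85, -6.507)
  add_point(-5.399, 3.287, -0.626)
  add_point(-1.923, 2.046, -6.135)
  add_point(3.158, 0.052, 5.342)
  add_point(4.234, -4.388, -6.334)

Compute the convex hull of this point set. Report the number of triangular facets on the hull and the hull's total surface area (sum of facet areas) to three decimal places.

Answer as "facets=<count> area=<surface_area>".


Extreme-point indices: [1, 3, 4, 5, 6, 7, 8, 9, 10, 11, 12, 13] — 12 of 19 on the boundary.

Facet areas (half cross-product norm):
  f1: (p12, p11, p3) → 99.9757
  f2: (p4, p12, p3) → 106.0934
  f3: (p8, p11, p3) → 40.9469
  f4: (p7, p4, p12) → 35.9397
  f5: (p1, p8, p6) → 158.9900
  f6: (p1, p4, p3) → 76.0388
  f7: (p5, p12, p11) → 37.9935
  f8: (p5, p8, p11) → 19.9360
  f9: (p9, p8, p3) → 15.3065
  f10: (p9, p1, p3) → 43.3771
  f11: (p9, p1, p8) → 26.1133
  f12: (p10, p7, p4) → 9.6156
  f13: (p10, p1, p4) → 57.5328
  f14: (p10, p1, p6) → 68.2307
  f15: (p13, p5, p12) → 42.2080
  f16: (p13, p7, p12) → 47.9470
  f17: (p13, p8, p6) → 121.3120
  f18: (p13, p5, p8) → 22.0797
  f19: (p13, p10, p6) → 54.0319
  f20: (p13, p10, p7) → 20.2335
Σ area = 1103.902

Euler: V−E+F = 12−30+20 = 2.

facets=20 area=1103.902


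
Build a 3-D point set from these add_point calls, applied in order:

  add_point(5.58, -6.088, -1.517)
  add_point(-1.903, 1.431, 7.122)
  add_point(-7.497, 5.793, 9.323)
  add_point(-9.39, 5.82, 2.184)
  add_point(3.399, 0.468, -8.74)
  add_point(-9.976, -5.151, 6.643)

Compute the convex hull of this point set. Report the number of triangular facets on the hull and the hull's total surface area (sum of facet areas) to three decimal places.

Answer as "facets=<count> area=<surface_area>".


6 of the 6 inputs are extreme points: [0, 1, 2, 3, 4, 5].

Triangle areas on the boundary:
  f1: (p4, p0, p5) → 87.4089
  f2: (p3, p2, p5) → 40.9476
  f3: (p3, p4, p5) → 104.6330
  f4: (p3, p4, p2) → 59.4090
  f5: (p1, p0, p5) → 71.2450
  f6: (p1, p2, p5) → 37.9498
  f7: (p1, p4, p0) → 68.3539
  f8: (p1, p4, p2) → 51.8454
Σ area = 521.793

Euler: V−E+F = 6−12+8 = 2.

facets=8 area=521.793


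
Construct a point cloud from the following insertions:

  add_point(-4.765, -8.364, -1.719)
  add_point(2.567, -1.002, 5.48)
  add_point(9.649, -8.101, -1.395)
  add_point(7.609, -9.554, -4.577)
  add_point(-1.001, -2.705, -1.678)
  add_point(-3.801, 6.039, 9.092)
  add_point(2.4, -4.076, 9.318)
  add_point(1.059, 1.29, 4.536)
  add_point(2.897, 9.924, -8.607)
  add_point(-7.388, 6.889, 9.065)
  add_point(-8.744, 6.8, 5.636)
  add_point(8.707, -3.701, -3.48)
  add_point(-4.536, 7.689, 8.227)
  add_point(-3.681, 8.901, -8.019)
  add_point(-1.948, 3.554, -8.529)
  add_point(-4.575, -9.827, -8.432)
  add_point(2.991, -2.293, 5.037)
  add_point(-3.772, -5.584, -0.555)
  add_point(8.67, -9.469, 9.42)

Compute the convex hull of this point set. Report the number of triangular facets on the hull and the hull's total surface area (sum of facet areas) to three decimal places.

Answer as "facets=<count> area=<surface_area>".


Hull vertices (14/19): indices [0, 2, 3, 5, 6, 8, 9, 10, 11, 12, 13, 14, 15, 18].

Area of each hull facet:
  f1: (p13, p15, p10) → 136.6432
  f2: (p3, p8, p15) → 126.1890
  f3: (p3, p18, p2) → 16.1128
  f4: (p3, p18, p15) → 83.2438
  f5: (p0, p15, p10) → 47.2676
  f6: (p0, p18, p15) → 48.6333
  f7: (p12, p18, p8) → 200.0013
  f8: (p12, p13, p10) → 36.4325
  f9: (p12, p13, p8) → 53.8902
  f10: (p11, p18, p2) → 23.3558
  f11: (p11, p18, p8) → 83.9262
  f12: (p11, p3, p2) → 9.9828
  f13: (p11, p3, p8) → 33.2385
  f14: (p14, p8, p15) → 24.0498
  f15: (p14, p13, p15) → 18.9855
  f16: (p14, p13, p8) → 18.6001
  f17: (p9, p12, p10) → 5.6521
  f18: (p9, p0, p10) → 30.1304
  f19: (p5, p12, p18) → 9.5026
  f20: (p5, p9, p12) → 3.0824
  f21: (p6, p0, p18) → 56.0741
  f22: (p6, p9, p0) → 100.8968
  f23: (p6, p5, p18) → 14.9950
  f24: (p6, p5, p9) → 15.5092
Σ area = 1196.395

Euler characteristic 14−36+24 = 2 ✓

facets=24 area=1196.395


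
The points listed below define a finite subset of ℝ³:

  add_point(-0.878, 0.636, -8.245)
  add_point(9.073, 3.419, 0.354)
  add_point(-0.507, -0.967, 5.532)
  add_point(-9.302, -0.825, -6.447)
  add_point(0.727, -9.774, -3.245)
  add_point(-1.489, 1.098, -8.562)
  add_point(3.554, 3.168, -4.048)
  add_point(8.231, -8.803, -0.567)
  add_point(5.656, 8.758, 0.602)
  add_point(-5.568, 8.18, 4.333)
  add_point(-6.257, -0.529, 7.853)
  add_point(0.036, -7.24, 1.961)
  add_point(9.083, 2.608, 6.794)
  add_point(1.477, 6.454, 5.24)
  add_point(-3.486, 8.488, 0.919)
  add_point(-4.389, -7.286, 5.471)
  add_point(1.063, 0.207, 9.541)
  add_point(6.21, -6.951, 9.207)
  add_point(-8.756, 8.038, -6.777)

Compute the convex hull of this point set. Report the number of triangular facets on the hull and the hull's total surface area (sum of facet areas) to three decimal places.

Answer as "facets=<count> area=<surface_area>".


Points on the hull: [0, 1, 3, 4, 5, 6, 7, 8, 9, 10, 12, 13, 14, 15, 16, 17, 18] (17 of 19).

Area of each hull facet:
  f1: (p5, p4, p3) → 50.6398
  f2: (p15, p4, p3) → 68.1860
  f3: (p13, p16, p12) → 29.8784
  f4: (p13, p9, p16) → 27.1312
  f5: (p10, p9, p16) → 35.4395
  f6: (p10, p15, p3) → 51.9632
  f7: (p8, p13, p9) → 21.8766
  f8: (p8, p13, p12) → 27.7345
  f9: (p0, p5, p4) → 3.1240
  f10: (p0, p7, p4) → 46.1607
  f11: (p17, p15, p4) → 57.5768
  f12: (p17, p7, p4) → 40.2325
  f13: (p17, p10, p16) → 29.2437
  f14: (p17, p10, p15) → 41.3980
  f15: (p17, p16, p12) → 36.8012
  f16: (p17, p7, p12) → 51.7920
  f17: (p18, p8, p5) → 70.4745
  f18: (p18, p5, p3) → 35.2874
  f19: (p18, p10, p3) → 64.9718
  f20: (p18, p10, p9) → 51.4311
  f21: (p1, p0, p7) → 78.6513
  f22: (p1, p7, p12) → 39.8224
  f23: (p1, p8, p12) → 20.5415
  f24: (p14, p8, p9) → 15.3224
  f25: (p14, p18, p9) → 17.1227
  f26: (p14, p18, p8) → 36.0559
  f27: (p6, p0, p5) → 2.3336
  f28: (p6, p1, p0) → 8.3760
  f29: (p6, p8, p5) → 15.8653
  f30: (p6, p1, p8) → 20.8462
Σ area = 1096.280

Check V−E+F: 17 − 45 + 30 = 2.

facets=30 area=1096.280


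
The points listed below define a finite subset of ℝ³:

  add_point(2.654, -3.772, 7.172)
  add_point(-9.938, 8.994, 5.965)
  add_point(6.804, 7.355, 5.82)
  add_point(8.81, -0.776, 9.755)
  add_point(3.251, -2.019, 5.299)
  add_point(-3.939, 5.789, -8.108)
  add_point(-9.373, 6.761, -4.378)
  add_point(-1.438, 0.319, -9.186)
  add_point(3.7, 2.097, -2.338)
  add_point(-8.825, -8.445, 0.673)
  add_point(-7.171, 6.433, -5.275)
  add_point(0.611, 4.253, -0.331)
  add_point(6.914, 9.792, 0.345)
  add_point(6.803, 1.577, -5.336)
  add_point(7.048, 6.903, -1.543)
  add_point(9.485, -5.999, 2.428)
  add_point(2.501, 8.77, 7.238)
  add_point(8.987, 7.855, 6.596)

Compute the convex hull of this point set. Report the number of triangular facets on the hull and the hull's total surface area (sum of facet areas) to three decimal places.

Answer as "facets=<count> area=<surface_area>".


Extreme-point indices: [0, 1, 3, 5, 6, 7, 9, 12, 13, 14, 15, 16, 17] — 13 of 18 on the boundary.

Facet areas (half cross-product norm):
  f1: (p7, p9, p15) → 121.7305
  f2: (p6, p9, p1) → 84.4653
  f3: (p6, p7, p9) → 81.7091
  f4: (p6, p12, p1) → 88.2705
  f5: (p13, p7, p15) → 46.7057
  f6: (p0, p9, p15) → 57.3046
  f7: (p0, p3, p15) → 29.3015
  f8: (p0, p9, p1) → 116.8918
  f9: (p0, p3, p1) → 62.2442
  f10: (p16, p12, p1) → 46.1909
  f11: (p16, p3, p1) → 60.0881
  f12: (p17, p3, p15) → 40.0142
  f13: (p17, p13, p15) → 71.9384
  f14: (p17, p16, p12) → 21.8847
  f15: (p17, p16, p3) → 30.1590
  f16: (p5, p6, p7) → 16.8195
  f17: (p5, p6, p12) → 46.2495
  f18: (p5, p13, p7) → 27.6430
  f19: (p5, p13, p12) → 58.6037
  f20: (p14, p13, p12) → 0.9718
  f21: (p14, p17, p12) → 11.4782
  f22: (p14, p17, p13) → 20.6741
Σ area = 1141.338

Euler: V−E+F = 13−33+22 = 2.

facets=22 area=1141.338


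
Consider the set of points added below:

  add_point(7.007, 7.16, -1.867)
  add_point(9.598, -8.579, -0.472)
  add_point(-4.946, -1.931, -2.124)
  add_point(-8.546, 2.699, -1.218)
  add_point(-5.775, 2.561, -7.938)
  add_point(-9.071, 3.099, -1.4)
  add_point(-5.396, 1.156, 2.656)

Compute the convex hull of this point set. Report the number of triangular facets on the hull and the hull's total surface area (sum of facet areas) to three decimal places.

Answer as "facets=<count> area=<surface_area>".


facets=8 area=460.579

Points on the hull: [0, 1, 2, 4, 5, 6] (6 of 7).

Per-facet area ½‖(b−a)×(c−a)‖:
  f1: (p4, p0, p5) → 54.6179
  f2: (p4, p0, p1) → 118.1206
  f3: (p6, p0, p5) → 41.3907
  f4: (p6, p0, p1) → 110.9171
  f5: (p2, p4, p5) → 21.6018
  f6: (p2, p4, p1) → 53.5591
  f7: (p2, p6, p5) → 15.5022
  f8: (p2, p6, p1) → 44.8693
Σ area = 460.579

Euler: V−E+F = 6−12+8 = 2.


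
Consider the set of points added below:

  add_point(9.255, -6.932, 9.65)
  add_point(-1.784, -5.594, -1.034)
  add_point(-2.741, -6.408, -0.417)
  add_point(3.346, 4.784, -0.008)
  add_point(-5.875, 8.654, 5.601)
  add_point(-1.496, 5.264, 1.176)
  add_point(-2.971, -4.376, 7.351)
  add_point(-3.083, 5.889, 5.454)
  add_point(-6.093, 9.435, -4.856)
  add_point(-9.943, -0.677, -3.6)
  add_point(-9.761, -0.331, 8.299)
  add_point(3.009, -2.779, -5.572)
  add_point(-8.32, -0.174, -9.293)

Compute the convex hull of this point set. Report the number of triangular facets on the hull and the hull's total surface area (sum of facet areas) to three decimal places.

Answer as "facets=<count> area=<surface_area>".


10 of the 13 inputs are extreme points: [0, 2, 3, 4, 6, 8, 9, 10, 11, 12].

Triangle areas on the boundary:
  f1: (p12, p8, p9) → 31.0098
  f2: (p10, p8, p9) → 64.6186
  f3: (p2, p12, p9) → 28.5526
  f4: (p2, p10, p9) → 54.9071
  f5: (p11, p12, p8) → 65.4756
  f6: (p11, p2, p0) → 66.4175
  f7: (p11, p2, p12) → 48.7694
  f8: (p4, p10, p0) → 102.2826
  f9: (p4, p10, p8) → 50.3999
  f10: (p6, p10, p0) → 21.8382
  f11: (p6, p2, p0) → 50.7696
  f12: (p6, p2, p10) → 30.8001
  f13: (p3, p11, p0) → 74.7514
  f14: (p3, p11, p8) → 54.3676
  f15: (p3, p4, p0) → 90.5730
  f16: (p3, p4, p8) → 53.8209
Σ area = 889.354

Euler: V−E+F = 10−24+16 = 2.

facets=16 area=889.354


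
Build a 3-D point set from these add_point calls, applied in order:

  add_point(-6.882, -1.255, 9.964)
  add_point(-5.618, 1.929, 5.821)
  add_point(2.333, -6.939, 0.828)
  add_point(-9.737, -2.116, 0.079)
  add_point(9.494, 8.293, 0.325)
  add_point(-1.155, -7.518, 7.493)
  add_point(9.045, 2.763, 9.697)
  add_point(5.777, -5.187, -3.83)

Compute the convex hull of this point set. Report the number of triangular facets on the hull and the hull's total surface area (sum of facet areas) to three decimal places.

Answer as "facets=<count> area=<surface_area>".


facets=12 area=695.164

Hull vertices (8/8): indices [0, 1, 2, 3, 4, 5, 6, 7].

Per-facet area ½‖(b−a)×(c−a)‖:
  f1: (p7, p4, p3) → 118.8209
  f2: (p0, p5, p3) → 45.1322
  f3: (p2, p7, p3) → 36.5058
  f4: (p2, p5, p3) → 46.0201
  f5: (p1, p4, p3) → 64.5061
  f6: (p1, p0, p3) → 21.6997
  f7: (p6, p0, p5) → 64.4901
  f8: (p6, p7, p4) → 77.2193
  f9: (p6, p1, p4) → 81.7558
  f10: (p6, p1, p0) → 40.7479
  f11: (p6, p2, p7) → 44.6584
  f12: (p6, p2, p5) → 53.6078
Σ area = 695.164

Euler characteristic 8−18+12 = 2 ✓


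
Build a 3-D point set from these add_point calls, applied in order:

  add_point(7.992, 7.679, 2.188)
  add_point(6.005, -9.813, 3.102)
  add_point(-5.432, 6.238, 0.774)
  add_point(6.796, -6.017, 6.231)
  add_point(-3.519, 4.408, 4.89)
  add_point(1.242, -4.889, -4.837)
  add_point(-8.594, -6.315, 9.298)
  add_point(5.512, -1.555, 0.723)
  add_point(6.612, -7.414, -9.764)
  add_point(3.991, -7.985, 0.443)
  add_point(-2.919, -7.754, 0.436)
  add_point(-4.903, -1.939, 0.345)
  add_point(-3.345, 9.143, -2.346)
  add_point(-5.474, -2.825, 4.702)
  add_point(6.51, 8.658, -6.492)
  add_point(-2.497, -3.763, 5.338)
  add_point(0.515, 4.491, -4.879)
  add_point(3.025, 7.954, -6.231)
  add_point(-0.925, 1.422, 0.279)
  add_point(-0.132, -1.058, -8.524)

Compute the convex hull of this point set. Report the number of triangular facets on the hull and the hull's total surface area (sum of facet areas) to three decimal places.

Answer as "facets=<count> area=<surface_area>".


Extreme-point indices: [0, 1, 2, 3, 4, 6, 8, 10, 11, 12, 14, 17, 19] — 13 of 20 on the boundary.

Per-facet area ½‖(b−a)×(c−a)‖:
  f1: (p3, p0, p6) → 111.0990
  f2: (p3, p1, p6) → 39.0578
  f3: (p3, p8, p0) → 112.7972
  f4: (p3, p8, p1) → 28.8134
  f5: (p4, p0, p6) → 57.0000
  f6: (p4, p12, p0) → 49.7167
  f7: (p14, p8, p0) → 72.3898
  f8: (p14, p12, p0) → 46.2450
  f9: (p2, p4, p6) → 27.6079
  f10: (p2, p4, p12) → 9.2047
  f11: (p2, p11, p6) → 40.9385
  f12: (p10, p1, p6) → 48.3872
  f13: (p10, p8, p1) → 60.1544
  f14: (p19, p14, p8) → 54.9779
  f15: (p19, p10, p8) → 53.5174
  f16: (p19, p2, p12) → 29.2553
  f17: (p19, p2, p11) → 41.4727
  f18: (p19, p11, p6) → 18.4832
  f19: (p19, p10, p6) → 43.7788
  f20: (p17, p14, p12) → 7.4962
  f21: (p17, p19, p12) → 37.0977
  f22: (p17, p19, p14) → 15.3717
Σ area = 1004.862

Euler: V−E+F = 13−33+22 = 2.

facets=22 area=1004.862


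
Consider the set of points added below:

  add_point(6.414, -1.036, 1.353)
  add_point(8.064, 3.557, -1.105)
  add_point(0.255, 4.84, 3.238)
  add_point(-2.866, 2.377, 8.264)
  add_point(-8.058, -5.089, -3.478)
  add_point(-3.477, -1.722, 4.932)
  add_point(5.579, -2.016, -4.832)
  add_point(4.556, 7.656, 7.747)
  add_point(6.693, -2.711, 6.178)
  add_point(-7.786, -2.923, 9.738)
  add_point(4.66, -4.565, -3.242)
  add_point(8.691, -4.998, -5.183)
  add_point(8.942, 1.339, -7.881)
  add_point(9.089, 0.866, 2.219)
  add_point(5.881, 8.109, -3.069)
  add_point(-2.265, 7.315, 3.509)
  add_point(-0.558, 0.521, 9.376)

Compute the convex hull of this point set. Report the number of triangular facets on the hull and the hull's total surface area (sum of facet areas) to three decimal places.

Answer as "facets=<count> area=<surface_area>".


Hull vertices (12/17): indices [1, 3, 4, 7, 8, 9, 11, 12, 13, 14, 15, 16].

Per-facet area ½‖(b−a)×(c−a)‖:
  f1: (p11, p9, p4) → 112.4075
  f2: (p15, p14, p4) → 80.5049
  f3: (p15, p9, p4) → 83.3650
  f4: (p12, p11, p13) → 31.4024
  f5: (p12, p14, p4) → 81.4244
  f6: (p12, p11, p4) → 57.8263
  f7: (p8, p11, p13) → 27.3938
  f8: (p8, p11, p9) → 80.6310
  f9: (p1, p14, p13) → 5.6100
  f10: (p1, p12, p13) → 13.7206
  f11: (p1, p12, p14) → 19.4460
  f12: (p7, p8, p13) → 28.5219
  f13: (p7, p14, p13) → 43.6720
  f14: (p7, p15, p14) → 39.8164
  f15: (p3, p15, p9) → 17.8430
  f16: (p3, p7, p9) → 8.2841
  f17: (p3, p7, p15) → 26.7059
  f18: (p16, p8, p9) → 26.9463
  f19: (p16, p7, p9) → 17.7543
  f20: (p16, p7, p8) → 36.9773
Σ area = 840.253

Check V−E+F: 12 − 30 + 20 = 2.

facets=20 area=840.253


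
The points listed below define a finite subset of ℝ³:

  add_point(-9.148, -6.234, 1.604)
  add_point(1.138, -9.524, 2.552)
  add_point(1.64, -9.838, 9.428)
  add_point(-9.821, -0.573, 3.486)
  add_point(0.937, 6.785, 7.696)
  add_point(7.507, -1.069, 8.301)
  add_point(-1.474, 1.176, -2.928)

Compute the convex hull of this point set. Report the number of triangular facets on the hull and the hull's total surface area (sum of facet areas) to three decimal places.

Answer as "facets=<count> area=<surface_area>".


facets=10 area=552.356

7 of the 7 inputs are extreme points: [0, 1, 2, 3, 4, 5, 6].

Area of each hull facet:
  f1: (p0, p2, p3) → 40.9317
  f2: (p0, p6, p3) → 31.7941
  f3: (p4, p2, p3) → 101.1762
  f4: (p4, p2, p5) → 52.1645
  f5: (p4, p6, p3) → 62.5242
  f6: (p4, p6, p5) → 61.8929
  f7: (p1, p0, p2) → 36.8647
  f8: (p1, p0, p6) → 57.5802
  f9: (p1, p2, p5) → 36.4191
  f10: (p1, p6, p5) → 71.0080
Σ area = 552.356

Euler: V−E+F = 7−15+10 = 2.


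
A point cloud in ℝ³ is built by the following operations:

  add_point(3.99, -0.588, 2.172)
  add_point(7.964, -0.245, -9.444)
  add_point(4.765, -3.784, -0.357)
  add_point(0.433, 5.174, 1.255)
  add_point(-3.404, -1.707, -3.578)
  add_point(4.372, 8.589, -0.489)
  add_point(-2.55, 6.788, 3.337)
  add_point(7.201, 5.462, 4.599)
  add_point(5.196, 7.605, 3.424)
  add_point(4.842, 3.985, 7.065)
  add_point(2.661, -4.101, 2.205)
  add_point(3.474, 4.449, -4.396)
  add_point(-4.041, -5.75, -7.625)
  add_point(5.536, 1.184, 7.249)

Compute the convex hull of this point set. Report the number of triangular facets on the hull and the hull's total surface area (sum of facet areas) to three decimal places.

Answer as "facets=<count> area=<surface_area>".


Extreme-point indices: [1, 2, 4, 5, 6, 7, 8, 9, 10, 11, 12, 13] — 12 of 14 on the boundary.

Triangle areas on the boundary:
  f1: (p11, p1, p12) → 51.5781
  f2: (p11, p5, p1) → 15.9208
  f3: (p11, p6, p12) → 65.8520
  f4: (p11, p6, p5) → 23.3640
  f5: (p2, p1, p12) → 57.4094
  f6: (p2, p13, p1) → 39.8380
  f7: (p7, p5, p1) → 43.0488
  f8: (p7, p13, p1) → 39.6049
  f9: (p4, p6, p12) → 3.3903
  f10: (p10, p2, p12) → 19.2908
  f11: (p10, p2, p13) → 12.8123
  f12: (p10, p4, p12) → 23.4901
  f13: (p10, p6, p13) → 41.0203
  f14: (p10, p4, p6) → 46.2397
  f15: (p9, p6, p13) → 10.6297
  f16: (p9, p7, p13) → 5.1694
  f17: (p8, p9, p6) → 19.8627
  f18: (p8, p9, p7) → 5.8396
  f19: (p8, p6, p5) → 15.7635
  f20: (p8, p7, p5) → 4.9901
Σ area = 545.114

Euler characteristic 12−30+20 = 2 ✓

facets=20 area=545.114


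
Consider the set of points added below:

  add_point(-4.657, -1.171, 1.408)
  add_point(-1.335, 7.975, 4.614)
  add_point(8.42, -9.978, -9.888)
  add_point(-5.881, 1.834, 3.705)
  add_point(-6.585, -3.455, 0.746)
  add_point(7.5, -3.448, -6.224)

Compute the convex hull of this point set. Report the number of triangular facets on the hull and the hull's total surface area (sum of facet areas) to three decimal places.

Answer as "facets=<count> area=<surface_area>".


Points on the hull: [0, 1, 2, 3, 4, 5] (6 of 6).

Triangle areas on the boundary:
  f1: (p0, p2, p4) → 29.6641
  f2: (p3, p1, p4) → 13.5243
  f3: (p3, p0, p4) → 5.2875
  f4: (p3, p1, p2) → 87.9100
  f5: (p3, p0, p2) → 17.7771
  f6: (p5, p2, p4) → 56.0737
  f7: (p5, p1, p4) → 100.6876
  f8: (p5, p1, p2) → 29.8510
Σ area = 340.775

Euler characteristic 6−12+8 = 2 ✓

facets=8 area=340.775


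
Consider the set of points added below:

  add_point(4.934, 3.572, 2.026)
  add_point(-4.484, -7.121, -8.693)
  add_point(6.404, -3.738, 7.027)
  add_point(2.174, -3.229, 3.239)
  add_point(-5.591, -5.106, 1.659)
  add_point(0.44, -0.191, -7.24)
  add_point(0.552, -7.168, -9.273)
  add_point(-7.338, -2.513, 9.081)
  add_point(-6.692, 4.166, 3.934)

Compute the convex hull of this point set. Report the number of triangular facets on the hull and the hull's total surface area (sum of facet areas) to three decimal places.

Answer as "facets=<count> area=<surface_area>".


Extreme-point indices: [0, 1, 2, 4, 5, 6, 7, 8] — 8 of 9 on the boundary.

Per-facet area ½‖(b−a)×(c−a)‖:
  f1: (p0, p2, p7) → 61.9001
  f2: (p0, p8, p7) → 49.4309
  f3: (p0, p5, p8) → 62.6167
  f4: (p0, p6, p2) → 72.2744
  f5: (p0, p5, p6) → 33.0230
  f6: (p4, p2, p7) → 52.0083
  f7: (p4, p6, p2) → 83.7312
  f8: (p1, p4, p6) → 26.2377
  f9: (p1, p5, p8) → 59.9056
  f10: (p1, p5, p6) → 18.3935
  f11: (p1, p8, p7) → 72.0803
  f12: (p1, p4, p7) → 7.7318
Σ area = 599.334

Check V−E+F: 8 − 18 + 12 = 2.

facets=12 area=599.334


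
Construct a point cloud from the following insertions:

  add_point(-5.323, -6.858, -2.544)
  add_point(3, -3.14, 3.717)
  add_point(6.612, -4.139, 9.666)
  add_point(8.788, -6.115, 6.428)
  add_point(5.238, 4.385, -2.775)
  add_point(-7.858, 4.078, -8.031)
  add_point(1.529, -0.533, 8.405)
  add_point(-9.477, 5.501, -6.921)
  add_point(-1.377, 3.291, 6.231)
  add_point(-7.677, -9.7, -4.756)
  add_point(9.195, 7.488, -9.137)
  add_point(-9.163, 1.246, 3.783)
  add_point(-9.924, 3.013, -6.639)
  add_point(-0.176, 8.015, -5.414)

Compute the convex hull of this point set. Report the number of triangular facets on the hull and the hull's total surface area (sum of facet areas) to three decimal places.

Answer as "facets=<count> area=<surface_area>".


facets=18 area=994.952

Points on the hull: [2, 3, 5, 6, 7, 8, 9, 10, 11, 12, 13] (11 of 14).

Per-facet area ½‖(b−a)×(c−a)‖:
  f1: (p8, p2, p10) → 109.3446
  f2: (p5, p9, p12) → 16.7089
  f3: (p5, p9, p10) → 121.0918
  f4: (p3, p9, p10) → 200.4883
  f5: (p3, p2, p10) → 43.5302
  f6: (p3, p2, p9) → 44.0641
  f7: (p11, p9, p12) → 65.5747
  f8: (p11, p2, p9) → 122.3481
  f9: (p13, p8, p10) → 58.1624
  f10: (p6, p8, p2) → 5.9981
  f11: (p6, p11, p2) → 17.1702
  f12: (p6, p11, p8) → 19.7648
  f13: (p7, p5, p10) → 17.3905
  f14: (p7, p13, p10) → 28.5477
  f15: (p7, p5, p12) → 2.8178
  f16: (p7, p11, p12) → 13.0165
  f17: (p7, p11, p8) → 47.4406
  f18: (p7, p13, p8) → 61.4925
Σ area = 994.952

Euler characteristic 11−27+18 = 2 ✓


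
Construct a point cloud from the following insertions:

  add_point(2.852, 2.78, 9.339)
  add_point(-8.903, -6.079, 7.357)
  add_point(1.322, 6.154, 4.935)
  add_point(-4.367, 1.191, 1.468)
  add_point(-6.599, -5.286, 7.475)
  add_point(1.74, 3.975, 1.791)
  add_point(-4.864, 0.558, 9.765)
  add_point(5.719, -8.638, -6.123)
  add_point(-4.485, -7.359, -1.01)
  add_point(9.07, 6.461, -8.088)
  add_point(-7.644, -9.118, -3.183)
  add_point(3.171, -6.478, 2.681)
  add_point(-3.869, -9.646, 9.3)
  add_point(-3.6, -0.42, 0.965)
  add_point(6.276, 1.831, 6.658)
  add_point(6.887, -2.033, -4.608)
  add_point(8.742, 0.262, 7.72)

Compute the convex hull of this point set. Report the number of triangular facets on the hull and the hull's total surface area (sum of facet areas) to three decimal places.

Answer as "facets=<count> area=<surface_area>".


facets=16 area=977.084

Hull vertices (10/17): indices [0, 1, 2, 3, 6, 7, 9, 10, 12, 16].

Facet areas (half cross-product norm):
  f1: (p6, p12, p1) → 26.2984
  f2: (p10, p12, p1) → 35.6718
  f3: (p3, p10, p9) → 98.2819
  f4: (p3, p6, p1) → 33.1957
  f5: (p3, p10, p1) → 52.6603
  f6: (p0, p6, p12) → 40.5926
  f7: (p0, p16, p12) → 46.4880
  f8: (p7, p10, p12) → 89.0925
  f9: (p7, p16, p12) → 124.3026
  f10: (p7, p10, p9) → 102.7384
  f11: (p7, p16, p9) → 116.5038
  f12: (p2, p3, p9) → 62.9573
  f13: (p2, p3, p6) → 32.6960
  f14: (p2, p0, p6) → 23.1056
  f15: (p2, p16, p9) → 74.2088
  f16: (p2, p0, p16) → 18.2901
Σ area = 977.084

Euler: V−E+F = 10−24+16 = 2.


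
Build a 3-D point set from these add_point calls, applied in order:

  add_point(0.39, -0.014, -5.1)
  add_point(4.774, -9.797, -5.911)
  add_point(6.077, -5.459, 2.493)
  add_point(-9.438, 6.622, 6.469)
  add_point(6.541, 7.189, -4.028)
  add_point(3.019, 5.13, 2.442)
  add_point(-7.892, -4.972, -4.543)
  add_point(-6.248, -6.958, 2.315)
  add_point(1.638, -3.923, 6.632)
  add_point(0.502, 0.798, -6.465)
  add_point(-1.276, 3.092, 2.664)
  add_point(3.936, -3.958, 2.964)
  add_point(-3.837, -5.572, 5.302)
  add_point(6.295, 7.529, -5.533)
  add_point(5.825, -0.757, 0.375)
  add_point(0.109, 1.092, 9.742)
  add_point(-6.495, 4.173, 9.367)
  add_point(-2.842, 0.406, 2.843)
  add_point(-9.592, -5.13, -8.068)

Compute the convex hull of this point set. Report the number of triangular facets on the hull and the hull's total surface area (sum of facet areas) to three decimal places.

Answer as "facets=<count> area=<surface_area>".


facets=20 area=940.688

Points on the hull: [1, 2, 3, 4, 5, 7, 8, 12, 13, 15, 16, 18] (12 of 19).

Area of each hull facet:
  f1: (p13, p1, p18) → 129.4935
  f2: (p13, p1, p4) → 13.3634
  f3: (p13, p3, p18) → 166.6428
  f4: (p13, p3, p4) → 13.6713
  f5: (p7, p1, p18) → 74.5732
  f6: (p7, p3, p18) → 80.4008
  f7: (p2, p1, p4) → 67.9619
  f8: (p2, p15, p4) → 79.8349
  f9: (p5, p15, p4) → 7.7171
  f10: (p5, p3, p4) → 37.7089
  f11: (p8, p2, p15) → 13.3022
  f12: (p16, p5, p15) → 32.1724
  f13: (p16, p5, p3) → 28.2076
  f14: (p16, p7, p3) → 31.4159
  f15: (p12, p8, p15) → 17.7792
  f16: (p12, p16, p15) → 32.3714
  f17: (p12, p16, p7) → 20.0279
  f18: (p12, p7, p1) → 28.6402
  f19: (p12, p2, p1) → 48.9248
  f20: (p12, p8, p2) → 16.4791
Σ area = 940.688

Euler characteristic 12−30+20 = 2 ✓


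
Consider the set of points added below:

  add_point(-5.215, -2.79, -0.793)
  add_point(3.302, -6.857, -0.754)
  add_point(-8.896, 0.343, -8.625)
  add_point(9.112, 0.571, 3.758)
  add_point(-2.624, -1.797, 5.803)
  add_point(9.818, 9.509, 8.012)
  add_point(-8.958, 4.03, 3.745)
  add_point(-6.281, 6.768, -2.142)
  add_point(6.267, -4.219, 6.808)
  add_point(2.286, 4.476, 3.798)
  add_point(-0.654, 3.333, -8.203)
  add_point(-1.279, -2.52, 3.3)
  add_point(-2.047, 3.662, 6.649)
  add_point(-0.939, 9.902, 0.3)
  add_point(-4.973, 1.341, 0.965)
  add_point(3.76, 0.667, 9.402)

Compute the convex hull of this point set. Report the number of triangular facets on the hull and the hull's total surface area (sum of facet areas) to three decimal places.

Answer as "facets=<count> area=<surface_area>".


facets=22 area=842.451

Hull vertices (13/16): indices [0, 1, 2, 3, 4, 5, 6, 7, 8, 10, 12, 13, 15].

Per-facet area ½‖(b−a)×(c−a)‖:
  f1: (p13, p5, p6) → 63.4608
  f2: (p0, p2, p6) → 41.4452
  f3: (p0, p2, p1) → 37.3312
  f4: (p12, p5, p6) → 27.0980
  f5: (p12, p15, p6) → 10.1026
  f6: (p12, p15, p5) → 38.2377
  f7: (p8, p15, p5) → 30.4674
  f8: (p7, p2, p6) → 32.6414
  f9: (p7, p13, p6) → 22.9871
  f10: (p10, p13, p5) → 64.5497
  f11: (p10, p2, p1) → 57.9949
  f12: (p10, p7, p2) → 35.5443
  f13: (p10, p7, p13) → 29.7253
  f14: (p3, p8, p5) → 27.1967
  f15: (p3, p8, p1) → 27.1028
  f16: (p3, p10, p5) → 76.0569
  f17: (p3, p10, p1) → 68.4801
  f18: (p4, p0, p1) → 32.5083
  f19: (p4, p8, p1) → 37.1036
  f20: (p4, p0, p6) → 29.2587
  f21: (p4, p15, p6) → 29.8329
  f22: (p4, p8, p15) → 23.3251
Σ area = 842.451

Check V−E+F: 13 − 33 + 22 = 2.


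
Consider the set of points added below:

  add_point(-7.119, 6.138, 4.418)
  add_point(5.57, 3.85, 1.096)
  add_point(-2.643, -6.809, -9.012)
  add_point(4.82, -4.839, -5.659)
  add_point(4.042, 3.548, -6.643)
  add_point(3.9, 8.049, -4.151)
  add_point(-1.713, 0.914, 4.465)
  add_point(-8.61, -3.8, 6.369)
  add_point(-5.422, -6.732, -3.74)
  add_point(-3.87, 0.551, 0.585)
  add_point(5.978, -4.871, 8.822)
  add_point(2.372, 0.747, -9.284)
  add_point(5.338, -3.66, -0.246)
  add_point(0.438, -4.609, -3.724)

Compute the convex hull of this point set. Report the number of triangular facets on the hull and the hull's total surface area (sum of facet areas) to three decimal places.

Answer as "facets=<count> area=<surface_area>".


Points on the hull: [0, 1, 2, 3, 4, 5, 7, 8, 10, 11, 12] (11 of 14).

Area of each hull facet:
  f1: (p0, p10, p7) → 75.8483
  f2: (p8, p10, p7) → 80.6052
  f3: (p8, p2, p10) → 47.8064
  f4: (p8, p0, p7) → 56.2432
  f5: (p8, p0, p2) → 38.6558
  f6: (p3, p2, p10) → 54.0408
  f7: (p1, p0, p10) → 77.6122
  f8: (p1, p0, p5) → 45.6131
  f9: (p11, p3, p2) → 28.2299
  f10: (p11, p0, p5) → 63.4490
  f11: (p11, p0, p2) → 79.2937
  f12: (p12, p3, p10) → 8.6727
  f13: (p12, p1, p10) → 34.9611
  f14: (p12, p1, p3) → 19.6202
  f15: (p4, p11, p5) → 5.1792
  f16: (p4, p11, p3) → 14.8531
  f17: (p4, p1, p5) → 17.5603
  f18: (p4, p1, p3) → 33.3253
Σ area = 781.570

Check V−E+F: 11 − 27 + 18 = 2.

facets=18 area=781.570


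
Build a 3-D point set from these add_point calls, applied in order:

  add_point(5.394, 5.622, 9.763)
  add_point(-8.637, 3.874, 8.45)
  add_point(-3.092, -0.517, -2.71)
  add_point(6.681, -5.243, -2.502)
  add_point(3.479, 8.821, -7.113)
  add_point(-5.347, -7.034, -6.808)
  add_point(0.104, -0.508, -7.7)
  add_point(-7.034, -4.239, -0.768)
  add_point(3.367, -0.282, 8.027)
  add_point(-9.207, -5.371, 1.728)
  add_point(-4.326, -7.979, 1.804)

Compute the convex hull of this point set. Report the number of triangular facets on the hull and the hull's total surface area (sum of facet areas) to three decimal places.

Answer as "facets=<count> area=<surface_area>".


Hull vertices (9/11): indices [0, 1, 3, 4, 5, 6, 8, 9, 10].

Facet areas (half cross-product norm):
  f1: (p0, p4, p3) → 113.8750
  f2: (p1, p0, p4) → 120.7743
  f3: (p5, p1, p9) → 41.4719
  f4: (p5, p1, p4) → 158.1482
  f5: (p10, p5, p9) → 23.7985
  f6: (p10, p5, p3) → 50.9718
  f7: (p10, p1, p9) → 29.9113
  f8: (p6, p4, p3) → 46.8963
  f9: (p6, p5, p3) → 41.1576
  f10: (p6, p5, p4) → 15.9472
  f11: (p8, p0, p3) → 33.4638
  f12: (p8, p10, p3) → 64.9968
  f13: (p8, p1, p0) → 41.1729
  f14: (p8, p10, p1) → 74.2549
Σ area = 856.841

Euler: V−E+F = 9−21+14 = 2.

facets=14 area=856.841


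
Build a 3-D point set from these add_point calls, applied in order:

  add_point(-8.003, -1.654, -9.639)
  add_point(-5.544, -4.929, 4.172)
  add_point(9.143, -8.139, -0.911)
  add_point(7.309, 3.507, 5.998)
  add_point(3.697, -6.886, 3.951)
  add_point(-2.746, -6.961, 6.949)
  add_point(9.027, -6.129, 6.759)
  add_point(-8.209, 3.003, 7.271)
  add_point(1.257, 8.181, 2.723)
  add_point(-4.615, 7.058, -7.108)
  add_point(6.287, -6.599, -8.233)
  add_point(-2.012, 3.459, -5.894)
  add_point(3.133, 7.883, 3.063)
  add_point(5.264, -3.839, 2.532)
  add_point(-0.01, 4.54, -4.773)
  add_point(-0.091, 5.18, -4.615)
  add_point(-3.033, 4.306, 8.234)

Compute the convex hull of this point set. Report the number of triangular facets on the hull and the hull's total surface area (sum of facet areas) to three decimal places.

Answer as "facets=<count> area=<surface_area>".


Points on the hull: [0, 1, 2, 3, 5, 6, 7, 8, 9, 10, 12, 15, 16] (13 of 17).

Per-facet area ½‖(b−a)×(c−a)‖:
  f1: (p9, p8, p7) → 66.8437
  f2: (p9, p0, p7) → 74.1962
  f3: (p16, p8, p7) → 18.6736
  f4: (p3, p6, p2) → 38.3154
  f5: (p3, p16, p6) → 50.7136
  f6: (p5, p6, p2) → 46.7980
  f7: (p5, p16, p7) → 29.9037
  f8: (p5, p16, p6) → 66.8880
  f9: (p10, p9, p0) → 73.4006
  f10: (p10, p5, p2) → 56.2210
  f11: (p10, p5, p0) → 123.2720
  f12: (p10, p3, p2) → 52.9743
  f13: (p1, p0, p7) → 64.0654
  f14: (p1, p5, p7) → 18.3172
  f15: (p1, p5, p0) → 18.6371
  f16: (p12, p10, p3) → 58.7686
  f17: (p12, p16, p8) → 7.2861
  f18: (p12, p3, p16) → 29.4950
  f19: (p12, p9, p8) → 8.6071
  f20: (p15, p10, p9) → 31.8406
  f21: (p15, p12, p9) → 19.3307
  f22: (p15, p12, p10) → 57.5136
Σ area = 1012.061

Euler characteristic 13−33+22 = 2 ✓

facets=22 area=1012.061


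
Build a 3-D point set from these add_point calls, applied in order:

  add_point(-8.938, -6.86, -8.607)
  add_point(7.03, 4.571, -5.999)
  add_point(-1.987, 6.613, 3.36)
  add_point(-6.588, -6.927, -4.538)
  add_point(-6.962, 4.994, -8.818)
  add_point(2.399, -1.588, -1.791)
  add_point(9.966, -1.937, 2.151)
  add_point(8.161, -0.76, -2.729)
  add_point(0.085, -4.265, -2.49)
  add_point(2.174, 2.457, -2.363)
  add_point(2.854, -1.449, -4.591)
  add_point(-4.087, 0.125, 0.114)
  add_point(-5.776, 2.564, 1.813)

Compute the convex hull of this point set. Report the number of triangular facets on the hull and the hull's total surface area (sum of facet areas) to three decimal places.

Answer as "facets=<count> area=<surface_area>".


Points on the hull: [0, 1, 2, 3, 4, 6, 7, 12] (8 of 13).

Triangle areas on the boundary:
  f1: (p1, p4, p0) → 85.1047
  f2: (p1, p2, p6) → 68.8918
  f3: (p1, p4, p2) → 79.3078
  f4: (p3, p6, p0) → 28.5570
  f5: (p7, p6, p0) → 43.6464
  f6: (p7, p1, p0) → 60.5631
  f7: (p7, p1, p6) → 11.8347
  f8: (p12, p2, p6) → 42.2178
  f9: (p12, p3, p6) → 92.7086
  f10: (p12, p3, p0) → 23.2347
  f11: (p12, p4, p0) → 64.3421
  f12: (p12, p4, p2) → 31.0845
Σ area = 631.493

Euler: V−E+F = 8−18+12 = 2.

facets=12 area=631.493


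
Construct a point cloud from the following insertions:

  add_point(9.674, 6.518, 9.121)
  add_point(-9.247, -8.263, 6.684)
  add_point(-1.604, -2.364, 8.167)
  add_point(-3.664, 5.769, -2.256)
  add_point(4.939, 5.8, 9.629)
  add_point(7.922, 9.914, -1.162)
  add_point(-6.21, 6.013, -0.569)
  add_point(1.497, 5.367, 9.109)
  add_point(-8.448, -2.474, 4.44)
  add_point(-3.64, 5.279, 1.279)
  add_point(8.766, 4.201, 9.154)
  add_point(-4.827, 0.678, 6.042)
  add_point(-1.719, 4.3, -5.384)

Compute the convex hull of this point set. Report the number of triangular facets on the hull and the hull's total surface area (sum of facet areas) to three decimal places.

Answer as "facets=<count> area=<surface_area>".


12 of the 13 inputs are extreme points: [0, 1, 2, 3, 4, 5, 6, 7, 8, 10, 11, 12].

Facet areas (half cross-product norm):
  f1: (p6, p12, p1) → 54.1165
  f2: (p10, p12, p1) → 162.9070
  f3: (p10, p4, p0) → 5.1939
  f4: (p3, p6, p12) → 2.9804
  f5: (p5, p10, p0) → 13.2441
  f6: (p5, p10, p12) → 69.8270
  f7: (p5, p3, p12) → 23.6129
  f8: (p5, p3, p6) → 13.4437
  f9: (p5, p4, p0) → 26.4140
  f10: (p5, p7, p4) → 20.6713
  f11: (p5, p7, p6) → 75.6797
  f12: (p2, p10, p1) → 7.0289
  f13: (p2, p10, p4) → 21.3160
  f14: (p2, p7, p1) → 20.6514
  f15: (p2, p7, p4) → 12.7881
  f16: (p8, p6, p1) → 5.8782
  f17: (p11, p7, p6) → 36.3052
  f18: (p11, p8, p6) → 21.7712
  f19: (p11, p7, p1) → 25.0966
  f20: (p11, p8, p1) → 13.1895
Σ area = 632.116

Check V−E+F: 12 − 30 + 20 = 2.

facets=20 area=632.116
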